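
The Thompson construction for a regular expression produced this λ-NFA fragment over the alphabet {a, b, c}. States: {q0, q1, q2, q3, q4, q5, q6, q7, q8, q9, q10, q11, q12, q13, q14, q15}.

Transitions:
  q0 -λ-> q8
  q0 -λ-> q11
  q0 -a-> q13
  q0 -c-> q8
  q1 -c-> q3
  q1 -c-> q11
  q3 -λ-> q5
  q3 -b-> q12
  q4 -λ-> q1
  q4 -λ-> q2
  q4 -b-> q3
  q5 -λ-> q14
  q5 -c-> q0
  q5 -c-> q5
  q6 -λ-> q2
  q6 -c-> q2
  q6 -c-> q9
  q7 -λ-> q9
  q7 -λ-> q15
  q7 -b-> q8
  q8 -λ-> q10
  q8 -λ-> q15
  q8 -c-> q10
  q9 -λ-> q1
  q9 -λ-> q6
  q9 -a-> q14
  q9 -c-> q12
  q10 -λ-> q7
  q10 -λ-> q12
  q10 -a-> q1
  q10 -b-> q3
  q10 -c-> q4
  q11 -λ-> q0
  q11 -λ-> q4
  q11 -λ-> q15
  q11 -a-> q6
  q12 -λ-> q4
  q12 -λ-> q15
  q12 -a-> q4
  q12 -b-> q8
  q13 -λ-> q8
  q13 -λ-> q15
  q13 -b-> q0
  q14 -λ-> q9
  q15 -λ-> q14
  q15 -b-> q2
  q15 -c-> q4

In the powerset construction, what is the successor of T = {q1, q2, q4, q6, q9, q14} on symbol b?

q4 on b → {q3}.
No b-transition from q1, q2, q6, q9, q14.
Union after reading b: {q3}.
Now take the λ-closure:
From q3 via λ: add q5.
From q5 via λ: add q14.
From q14 via λ: add q9.
From q9 via λ: add q1, q6.
From q6 via λ: add q2.
No new states can be added; the closed set is {q1, q2, q3, q5, q6, q9, q14}.

{q1, q2, q3, q5, q6, q9, q14}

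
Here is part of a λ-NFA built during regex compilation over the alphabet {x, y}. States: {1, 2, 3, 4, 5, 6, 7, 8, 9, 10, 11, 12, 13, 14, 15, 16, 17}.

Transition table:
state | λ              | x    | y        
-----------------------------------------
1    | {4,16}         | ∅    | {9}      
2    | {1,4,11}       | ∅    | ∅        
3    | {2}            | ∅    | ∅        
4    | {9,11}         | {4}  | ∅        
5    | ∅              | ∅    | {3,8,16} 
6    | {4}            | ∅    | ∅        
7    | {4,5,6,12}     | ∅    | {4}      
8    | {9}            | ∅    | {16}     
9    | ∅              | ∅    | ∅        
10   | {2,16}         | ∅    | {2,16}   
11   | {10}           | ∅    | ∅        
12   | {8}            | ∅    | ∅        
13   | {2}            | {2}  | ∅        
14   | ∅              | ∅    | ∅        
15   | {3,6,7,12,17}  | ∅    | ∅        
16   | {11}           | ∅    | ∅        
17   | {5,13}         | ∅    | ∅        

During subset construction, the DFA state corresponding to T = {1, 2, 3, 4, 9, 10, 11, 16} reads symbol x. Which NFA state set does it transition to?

{1, 2, 4, 9, 10, 11, 16}

4 on x → {4}.
No x-transition from 1, 2, 3, 9, 10, 11, 16.
Union after reading x: {4}.
Now take the λ-closure:
From 4 via λ: add 9, 11.
From 11 via λ: add 10.
From 10 via λ: add 2, 16.
From 2 via λ: add 1.
No new states can be added; the closed set is {1, 2, 4, 9, 10, 11, 16}.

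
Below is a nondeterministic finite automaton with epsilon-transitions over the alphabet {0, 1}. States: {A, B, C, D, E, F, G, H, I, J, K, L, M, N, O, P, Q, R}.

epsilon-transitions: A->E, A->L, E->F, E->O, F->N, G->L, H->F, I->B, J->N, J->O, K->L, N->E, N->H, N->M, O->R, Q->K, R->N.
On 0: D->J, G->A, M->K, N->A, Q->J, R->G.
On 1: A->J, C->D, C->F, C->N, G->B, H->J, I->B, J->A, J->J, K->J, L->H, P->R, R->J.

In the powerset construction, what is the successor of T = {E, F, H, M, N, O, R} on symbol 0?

M on 0 → {K}.
N on 0 → {A}.
R on 0 → {G}.
No 0-transition from E, F, H, O.
Union after reading 0: {A, G, K}.
Now take the epsilon-closure:
From A via epsilon: add E, L.
From E via epsilon: add F, O.
From F via epsilon: add N.
From O via epsilon: add R.
From N via epsilon: add H, M.
No new states can be added; the closed set is {A, E, F, G, H, K, L, M, N, O, R}.

{A, E, F, G, H, K, L, M, N, O, R}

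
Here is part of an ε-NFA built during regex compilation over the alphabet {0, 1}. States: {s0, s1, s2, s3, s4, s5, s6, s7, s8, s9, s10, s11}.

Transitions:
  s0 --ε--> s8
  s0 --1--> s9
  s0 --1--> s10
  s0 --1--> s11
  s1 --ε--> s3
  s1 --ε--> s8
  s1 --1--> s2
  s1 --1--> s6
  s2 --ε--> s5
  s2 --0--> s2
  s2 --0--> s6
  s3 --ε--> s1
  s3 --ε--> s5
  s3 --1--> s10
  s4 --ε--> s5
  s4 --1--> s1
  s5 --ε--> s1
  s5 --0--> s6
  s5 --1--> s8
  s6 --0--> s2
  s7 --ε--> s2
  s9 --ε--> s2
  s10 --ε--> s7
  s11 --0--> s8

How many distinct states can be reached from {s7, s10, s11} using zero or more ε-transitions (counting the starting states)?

8

Start with {s7, s10, s11}.
From s7 via ε: add s2.
From s2 via ε: add s5.
From s5 via ε: add s1.
From s1 via ε: add s3, s8.
ε-closure = {s1, s2, s3, s5, s7, s8, s10, s11}, which has 8 states.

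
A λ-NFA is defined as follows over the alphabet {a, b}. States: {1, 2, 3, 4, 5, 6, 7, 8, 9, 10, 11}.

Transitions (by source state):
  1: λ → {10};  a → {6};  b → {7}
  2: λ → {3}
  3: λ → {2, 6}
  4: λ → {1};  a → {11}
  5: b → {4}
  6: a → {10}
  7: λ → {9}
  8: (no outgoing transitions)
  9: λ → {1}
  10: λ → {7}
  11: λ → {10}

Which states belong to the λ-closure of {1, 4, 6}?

{1, 4, 6, 7, 9, 10}

Start with {1, 4, 6}.
From 1 via λ: add 10.
From 10 via λ: add 7.
From 7 via λ: add 9.
No new states can be added; the closed set is {1, 4, 6, 7, 9, 10}.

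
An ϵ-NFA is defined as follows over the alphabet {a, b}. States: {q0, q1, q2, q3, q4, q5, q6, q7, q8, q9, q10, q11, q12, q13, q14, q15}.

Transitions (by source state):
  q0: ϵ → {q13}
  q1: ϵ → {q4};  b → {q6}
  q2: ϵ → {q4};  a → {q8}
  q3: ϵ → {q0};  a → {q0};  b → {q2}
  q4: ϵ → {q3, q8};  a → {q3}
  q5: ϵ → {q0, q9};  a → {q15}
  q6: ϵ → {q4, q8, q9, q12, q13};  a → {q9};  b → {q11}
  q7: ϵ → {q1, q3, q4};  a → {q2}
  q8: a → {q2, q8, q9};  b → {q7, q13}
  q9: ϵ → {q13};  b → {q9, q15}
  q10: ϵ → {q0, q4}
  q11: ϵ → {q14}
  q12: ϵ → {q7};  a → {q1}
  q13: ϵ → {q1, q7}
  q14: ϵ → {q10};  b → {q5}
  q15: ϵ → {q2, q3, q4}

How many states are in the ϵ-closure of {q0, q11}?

Start with {q0, q11}.
From q0 via ϵ: add q13.
From q11 via ϵ: add q14.
From q13 via ϵ: add q1, q7.
From q14 via ϵ: add q10.
From q1 via ϵ: add q4.
From q7 via ϵ: add q3.
From q4 via ϵ: add q8.
ϵ-closure = {q0, q1, q3, q4, q7, q8, q10, q11, q13, q14}, which has 10 states.

10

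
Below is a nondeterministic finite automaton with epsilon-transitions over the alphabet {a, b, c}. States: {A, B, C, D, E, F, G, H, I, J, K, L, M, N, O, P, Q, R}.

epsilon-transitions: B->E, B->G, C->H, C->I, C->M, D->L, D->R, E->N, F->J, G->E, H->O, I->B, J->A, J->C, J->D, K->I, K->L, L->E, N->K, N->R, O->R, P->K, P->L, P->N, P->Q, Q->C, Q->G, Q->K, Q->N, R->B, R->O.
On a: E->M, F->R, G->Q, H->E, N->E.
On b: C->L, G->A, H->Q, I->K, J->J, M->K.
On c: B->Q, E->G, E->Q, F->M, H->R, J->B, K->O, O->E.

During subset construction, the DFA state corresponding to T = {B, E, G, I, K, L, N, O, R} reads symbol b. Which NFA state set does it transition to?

G on b → {A}.
I on b → {K}.
No b-transition from B, E, K, L, N, O, R.
Union after reading b: {A, K}.
Now take the epsilon-closure:
From K via epsilon: add I, L.
From I via epsilon: add B.
From L via epsilon: add E.
From B via epsilon: add G.
From E via epsilon: add N.
From N via epsilon: add R.
From R via epsilon: add O.
No new states can be added; the closed set is {A, B, E, G, I, K, L, N, O, R}.

{A, B, E, G, I, K, L, N, O, R}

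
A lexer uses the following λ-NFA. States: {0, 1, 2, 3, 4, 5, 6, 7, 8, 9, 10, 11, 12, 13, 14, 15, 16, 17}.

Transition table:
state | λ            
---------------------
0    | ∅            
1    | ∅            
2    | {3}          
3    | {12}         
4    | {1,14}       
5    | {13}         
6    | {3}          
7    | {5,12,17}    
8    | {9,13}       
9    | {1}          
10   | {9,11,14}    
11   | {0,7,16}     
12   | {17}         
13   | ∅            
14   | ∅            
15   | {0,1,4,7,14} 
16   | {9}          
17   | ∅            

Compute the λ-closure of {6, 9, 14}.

{1, 3, 6, 9, 12, 14, 17}

Start with {6, 9, 14}.
From 6 via λ: add 3.
From 9 via λ: add 1.
From 3 via λ: add 12.
From 12 via λ: add 17.
No new states can be added; the closed set is {1, 3, 6, 9, 12, 14, 17}.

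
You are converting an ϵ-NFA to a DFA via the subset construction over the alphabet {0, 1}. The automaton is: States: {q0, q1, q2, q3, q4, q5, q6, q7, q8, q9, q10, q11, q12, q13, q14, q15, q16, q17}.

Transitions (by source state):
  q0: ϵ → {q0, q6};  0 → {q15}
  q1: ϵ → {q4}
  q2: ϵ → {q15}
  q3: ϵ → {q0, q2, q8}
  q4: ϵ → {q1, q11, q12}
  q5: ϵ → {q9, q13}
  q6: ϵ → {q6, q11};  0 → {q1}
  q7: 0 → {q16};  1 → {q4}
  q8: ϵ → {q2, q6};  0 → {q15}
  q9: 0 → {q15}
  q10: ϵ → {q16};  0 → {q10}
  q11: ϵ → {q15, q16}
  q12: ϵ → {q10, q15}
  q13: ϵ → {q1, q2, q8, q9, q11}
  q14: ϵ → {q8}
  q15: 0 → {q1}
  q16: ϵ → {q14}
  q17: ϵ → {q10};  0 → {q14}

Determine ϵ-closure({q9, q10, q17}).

{q2, q6, q8, q9, q10, q11, q14, q15, q16, q17}

Start with {q9, q10, q17}.
From q10 via ϵ: add q16.
From q16 via ϵ: add q14.
From q14 via ϵ: add q8.
From q8 via ϵ: add q2, q6.
From q2 via ϵ: add q15.
From q6 via ϵ: add q11.
No new states can be added; the closed set is {q2, q6, q8, q9, q10, q11, q14, q15, q16, q17}.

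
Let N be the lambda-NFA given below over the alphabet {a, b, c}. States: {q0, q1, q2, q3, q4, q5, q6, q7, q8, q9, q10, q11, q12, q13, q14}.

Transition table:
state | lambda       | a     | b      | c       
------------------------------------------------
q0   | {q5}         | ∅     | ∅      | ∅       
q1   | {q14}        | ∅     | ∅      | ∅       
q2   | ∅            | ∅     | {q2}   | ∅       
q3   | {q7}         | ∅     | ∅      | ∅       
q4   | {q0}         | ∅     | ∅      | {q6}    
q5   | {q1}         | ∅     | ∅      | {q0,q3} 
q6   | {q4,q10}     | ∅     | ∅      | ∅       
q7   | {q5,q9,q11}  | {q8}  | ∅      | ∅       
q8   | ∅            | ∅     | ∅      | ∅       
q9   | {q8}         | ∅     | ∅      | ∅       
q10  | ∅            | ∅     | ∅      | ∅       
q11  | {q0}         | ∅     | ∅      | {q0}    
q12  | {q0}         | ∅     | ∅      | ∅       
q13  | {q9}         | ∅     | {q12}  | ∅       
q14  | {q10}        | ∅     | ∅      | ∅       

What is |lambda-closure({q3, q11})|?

10

Start with {q3, q11}.
From q3 via lambda: add q7.
From q11 via lambda: add q0.
From q0 via lambda: add q5.
From q7 via lambda: add q9.
From q5 via lambda: add q1.
From q9 via lambda: add q8.
From q1 via lambda: add q14.
From q14 via lambda: add q10.
lambda-closure = {q0, q1, q3, q5, q7, q8, q9, q10, q11, q14}, which has 10 states.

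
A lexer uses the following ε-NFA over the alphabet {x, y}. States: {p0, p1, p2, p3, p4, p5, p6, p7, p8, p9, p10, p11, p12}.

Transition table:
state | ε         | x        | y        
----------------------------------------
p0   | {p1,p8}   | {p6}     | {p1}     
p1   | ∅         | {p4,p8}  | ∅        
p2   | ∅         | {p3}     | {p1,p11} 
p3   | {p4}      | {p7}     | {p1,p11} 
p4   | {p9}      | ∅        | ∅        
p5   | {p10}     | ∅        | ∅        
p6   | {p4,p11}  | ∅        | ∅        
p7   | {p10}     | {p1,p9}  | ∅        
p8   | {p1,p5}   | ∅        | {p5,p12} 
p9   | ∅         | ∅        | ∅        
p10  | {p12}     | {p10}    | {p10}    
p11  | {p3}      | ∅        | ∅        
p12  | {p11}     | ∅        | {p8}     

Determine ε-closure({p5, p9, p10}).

{p3, p4, p5, p9, p10, p11, p12}

Start with {p5, p9, p10}.
From p10 via ε: add p12.
From p12 via ε: add p11.
From p11 via ε: add p3.
From p3 via ε: add p4.
No new states can be added; the closed set is {p3, p4, p5, p9, p10, p11, p12}.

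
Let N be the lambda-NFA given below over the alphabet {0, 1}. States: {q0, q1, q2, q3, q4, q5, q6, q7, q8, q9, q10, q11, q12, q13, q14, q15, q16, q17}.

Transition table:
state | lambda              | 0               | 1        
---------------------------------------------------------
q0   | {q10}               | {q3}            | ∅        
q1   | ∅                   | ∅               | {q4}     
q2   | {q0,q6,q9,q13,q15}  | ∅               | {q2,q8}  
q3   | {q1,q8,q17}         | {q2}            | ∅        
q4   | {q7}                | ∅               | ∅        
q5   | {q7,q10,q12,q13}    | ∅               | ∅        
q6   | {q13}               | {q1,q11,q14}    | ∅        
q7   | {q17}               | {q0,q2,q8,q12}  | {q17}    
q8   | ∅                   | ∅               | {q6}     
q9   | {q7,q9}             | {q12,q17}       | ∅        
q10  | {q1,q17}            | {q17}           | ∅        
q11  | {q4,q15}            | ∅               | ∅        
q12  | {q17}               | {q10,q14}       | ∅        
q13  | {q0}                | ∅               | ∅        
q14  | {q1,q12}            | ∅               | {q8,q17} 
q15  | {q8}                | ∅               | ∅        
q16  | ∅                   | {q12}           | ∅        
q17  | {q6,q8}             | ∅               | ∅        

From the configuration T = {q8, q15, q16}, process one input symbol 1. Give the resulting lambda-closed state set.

{q0, q1, q6, q8, q10, q13, q17}

q8 on 1 → {q6}.
No 1-transition from q15, q16.
Union after reading 1: {q6}.
Now take the lambda-closure:
From q6 via lambda: add q13.
From q13 via lambda: add q0.
From q0 via lambda: add q10.
From q10 via lambda: add q1, q17.
From q17 via lambda: add q8.
No new states can be added; the closed set is {q0, q1, q6, q8, q10, q13, q17}.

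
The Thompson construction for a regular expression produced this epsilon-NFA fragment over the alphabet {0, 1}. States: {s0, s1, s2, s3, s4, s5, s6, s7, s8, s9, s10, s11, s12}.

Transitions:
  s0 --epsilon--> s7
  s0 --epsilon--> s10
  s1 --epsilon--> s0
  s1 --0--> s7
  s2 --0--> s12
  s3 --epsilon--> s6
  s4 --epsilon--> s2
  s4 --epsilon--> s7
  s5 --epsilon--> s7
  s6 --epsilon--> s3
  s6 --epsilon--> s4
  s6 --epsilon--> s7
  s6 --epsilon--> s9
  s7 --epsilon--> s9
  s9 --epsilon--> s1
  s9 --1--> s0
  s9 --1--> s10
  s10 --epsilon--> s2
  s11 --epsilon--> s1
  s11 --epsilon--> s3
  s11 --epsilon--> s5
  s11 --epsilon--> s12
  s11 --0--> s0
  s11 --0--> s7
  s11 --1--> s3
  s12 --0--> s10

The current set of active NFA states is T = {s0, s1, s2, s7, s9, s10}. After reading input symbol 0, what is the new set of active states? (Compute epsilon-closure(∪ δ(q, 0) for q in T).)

s1 on 0 → {s7}.
s2 on 0 → {s12}.
No 0-transition from s0, s7, s9, s10.
Union after reading 0: {s7, s12}.
Now take the epsilon-closure:
From s7 via epsilon: add s9.
From s9 via epsilon: add s1.
From s1 via epsilon: add s0.
From s0 via epsilon: add s10.
From s10 via epsilon: add s2.
No new states can be added; the closed set is {s0, s1, s2, s7, s9, s10, s12}.

{s0, s1, s2, s7, s9, s10, s12}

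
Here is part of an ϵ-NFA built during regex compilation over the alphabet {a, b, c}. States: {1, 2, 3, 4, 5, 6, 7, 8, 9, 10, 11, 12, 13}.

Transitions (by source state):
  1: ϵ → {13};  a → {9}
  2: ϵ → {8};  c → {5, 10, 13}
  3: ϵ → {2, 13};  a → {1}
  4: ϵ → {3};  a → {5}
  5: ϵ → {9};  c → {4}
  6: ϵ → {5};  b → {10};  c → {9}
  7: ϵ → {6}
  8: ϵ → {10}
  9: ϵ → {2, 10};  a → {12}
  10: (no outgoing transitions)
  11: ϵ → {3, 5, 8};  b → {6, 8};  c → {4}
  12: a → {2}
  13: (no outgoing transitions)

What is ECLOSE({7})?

Start with {7}.
From 7 via ϵ: add 6.
From 6 via ϵ: add 5.
From 5 via ϵ: add 9.
From 9 via ϵ: add 2, 10.
From 2 via ϵ: add 8.
No new states can be added; the closed set is {2, 5, 6, 7, 8, 9, 10}.

{2, 5, 6, 7, 8, 9, 10}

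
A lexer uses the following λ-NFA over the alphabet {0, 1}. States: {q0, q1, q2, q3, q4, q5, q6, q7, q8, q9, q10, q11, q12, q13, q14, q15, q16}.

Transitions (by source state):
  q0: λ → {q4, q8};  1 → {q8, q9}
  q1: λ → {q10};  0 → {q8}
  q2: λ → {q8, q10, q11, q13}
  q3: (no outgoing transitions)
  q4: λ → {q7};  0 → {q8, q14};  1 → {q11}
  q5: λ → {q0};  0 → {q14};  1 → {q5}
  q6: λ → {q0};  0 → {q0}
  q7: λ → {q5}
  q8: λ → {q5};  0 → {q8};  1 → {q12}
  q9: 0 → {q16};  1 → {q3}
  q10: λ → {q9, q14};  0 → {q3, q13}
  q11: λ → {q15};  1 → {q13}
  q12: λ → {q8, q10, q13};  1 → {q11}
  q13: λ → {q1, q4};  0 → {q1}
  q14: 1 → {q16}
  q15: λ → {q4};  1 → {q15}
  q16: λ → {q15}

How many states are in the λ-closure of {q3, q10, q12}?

12

Start with {q3, q10, q12}.
From q10 via λ: add q9, q14.
From q12 via λ: add q8, q13.
From q8 via λ: add q5.
From q13 via λ: add q1, q4.
From q4 via λ: add q7.
From q5 via λ: add q0.
λ-closure = {q0, q1, q3, q4, q5, q7, q8, q9, q10, q12, q13, q14}, which has 12 states.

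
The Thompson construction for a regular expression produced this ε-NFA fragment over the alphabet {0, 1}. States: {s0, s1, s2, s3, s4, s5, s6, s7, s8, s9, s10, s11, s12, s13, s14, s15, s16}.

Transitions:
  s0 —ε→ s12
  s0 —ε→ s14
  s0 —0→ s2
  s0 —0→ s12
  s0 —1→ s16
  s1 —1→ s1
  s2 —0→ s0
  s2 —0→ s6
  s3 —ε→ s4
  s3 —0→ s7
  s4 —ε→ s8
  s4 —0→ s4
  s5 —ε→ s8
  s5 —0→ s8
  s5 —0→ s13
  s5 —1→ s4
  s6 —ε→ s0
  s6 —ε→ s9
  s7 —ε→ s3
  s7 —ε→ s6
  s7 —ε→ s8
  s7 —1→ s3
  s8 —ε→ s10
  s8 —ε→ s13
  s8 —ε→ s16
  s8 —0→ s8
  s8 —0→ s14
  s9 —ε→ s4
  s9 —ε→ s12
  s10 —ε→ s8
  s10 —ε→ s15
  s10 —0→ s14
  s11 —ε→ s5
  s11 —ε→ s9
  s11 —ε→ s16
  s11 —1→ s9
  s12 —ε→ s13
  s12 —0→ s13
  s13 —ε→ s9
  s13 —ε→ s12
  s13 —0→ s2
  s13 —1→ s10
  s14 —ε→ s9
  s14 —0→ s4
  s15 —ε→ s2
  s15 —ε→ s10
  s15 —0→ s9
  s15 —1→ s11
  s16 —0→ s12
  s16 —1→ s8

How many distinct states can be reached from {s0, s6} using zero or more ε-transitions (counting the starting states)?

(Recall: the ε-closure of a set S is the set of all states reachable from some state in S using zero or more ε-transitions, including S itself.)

12

Start with {s0, s6}.
From s0 via ε: add s12, s14.
From s6 via ε: add s9.
From s9 via ε: add s4.
From s12 via ε: add s13.
From s4 via ε: add s8.
From s8 via ε: add s10, s16.
From s10 via ε: add s15.
From s15 via ε: add s2.
ε-closure = {s0, s2, s4, s6, s8, s9, s10, s12, s13, s14, s15, s16}, which has 12 states.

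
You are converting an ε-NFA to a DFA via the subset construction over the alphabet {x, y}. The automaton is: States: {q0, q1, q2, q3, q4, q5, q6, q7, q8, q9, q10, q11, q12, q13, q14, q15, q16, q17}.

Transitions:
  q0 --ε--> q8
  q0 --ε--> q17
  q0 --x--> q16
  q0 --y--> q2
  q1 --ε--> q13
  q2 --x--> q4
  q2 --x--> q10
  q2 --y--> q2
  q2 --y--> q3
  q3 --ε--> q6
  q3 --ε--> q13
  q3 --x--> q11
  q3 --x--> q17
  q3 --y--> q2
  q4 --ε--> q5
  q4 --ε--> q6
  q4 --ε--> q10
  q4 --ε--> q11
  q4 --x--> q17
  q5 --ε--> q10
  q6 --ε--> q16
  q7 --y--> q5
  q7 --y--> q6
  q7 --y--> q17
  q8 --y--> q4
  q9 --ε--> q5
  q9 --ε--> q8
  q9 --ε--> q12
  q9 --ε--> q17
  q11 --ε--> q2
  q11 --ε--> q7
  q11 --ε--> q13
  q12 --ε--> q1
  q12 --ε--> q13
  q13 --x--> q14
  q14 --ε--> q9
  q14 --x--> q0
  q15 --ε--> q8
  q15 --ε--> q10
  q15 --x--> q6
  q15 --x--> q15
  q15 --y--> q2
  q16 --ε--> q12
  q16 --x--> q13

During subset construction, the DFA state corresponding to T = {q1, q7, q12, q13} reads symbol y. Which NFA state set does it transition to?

{q1, q5, q6, q10, q12, q13, q16, q17}

q7 on y → {q5, q6, q17}.
No y-transition from q1, q12, q13.
Union after reading y: {q5, q6, q17}.
Now take the ε-closure:
From q5 via ε: add q10.
From q6 via ε: add q16.
From q16 via ε: add q12.
From q12 via ε: add q1, q13.
No new states can be added; the closed set is {q1, q5, q6, q10, q12, q13, q16, q17}.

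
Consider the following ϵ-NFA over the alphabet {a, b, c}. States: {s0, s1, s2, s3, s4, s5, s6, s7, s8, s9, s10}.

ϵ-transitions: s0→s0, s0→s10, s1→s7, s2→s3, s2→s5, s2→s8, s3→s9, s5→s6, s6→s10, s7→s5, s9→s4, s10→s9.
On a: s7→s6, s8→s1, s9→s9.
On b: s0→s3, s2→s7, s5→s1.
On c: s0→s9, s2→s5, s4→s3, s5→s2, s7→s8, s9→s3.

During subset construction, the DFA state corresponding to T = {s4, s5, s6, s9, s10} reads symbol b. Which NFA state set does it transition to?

{s1, s4, s5, s6, s7, s9, s10}

s5 on b → {s1}.
No b-transition from s4, s6, s9, s10.
Union after reading b: {s1}.
Now take the ϵ-closure:
From s1 via ϵ: add s7.
From s7 via ϵ: add s5.
From s5 via ϵ: add s6.
From s6 via ϵ: add s10.
From s10 via ϵ: add s9.
From s9 via ϵ: add s4.
No new states can be added; the closed set is {s1, s4, s5, s6, s7, s9, s10}.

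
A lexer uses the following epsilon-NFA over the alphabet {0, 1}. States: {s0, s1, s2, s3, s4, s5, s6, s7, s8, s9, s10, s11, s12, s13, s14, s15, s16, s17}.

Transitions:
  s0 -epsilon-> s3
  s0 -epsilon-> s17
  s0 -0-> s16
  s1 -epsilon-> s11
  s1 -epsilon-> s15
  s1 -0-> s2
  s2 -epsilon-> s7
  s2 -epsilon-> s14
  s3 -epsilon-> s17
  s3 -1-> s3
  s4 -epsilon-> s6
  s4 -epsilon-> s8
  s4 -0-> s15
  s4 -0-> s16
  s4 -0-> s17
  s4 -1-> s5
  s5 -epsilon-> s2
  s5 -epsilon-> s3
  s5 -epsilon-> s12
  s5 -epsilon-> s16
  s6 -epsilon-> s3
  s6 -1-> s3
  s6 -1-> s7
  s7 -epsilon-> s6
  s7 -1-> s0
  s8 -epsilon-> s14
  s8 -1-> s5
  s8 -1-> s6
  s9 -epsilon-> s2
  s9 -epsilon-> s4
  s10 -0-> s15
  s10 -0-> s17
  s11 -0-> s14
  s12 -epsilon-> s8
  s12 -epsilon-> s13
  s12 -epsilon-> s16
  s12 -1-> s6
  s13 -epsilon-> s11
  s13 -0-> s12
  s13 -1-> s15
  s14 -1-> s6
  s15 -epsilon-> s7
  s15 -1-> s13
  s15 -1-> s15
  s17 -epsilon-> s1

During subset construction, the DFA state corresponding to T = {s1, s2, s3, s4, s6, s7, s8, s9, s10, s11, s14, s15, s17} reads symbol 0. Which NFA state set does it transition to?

s1 on 0 → {s2}.
s4 on 0 → {s15, s16, s17}.
s10 on 0 → {s15, s17}.
s11 on 0 → {s14}.
No 0-transition from s2, s3, s6, s7, s8, s9, s14, s15, s17.
Union after reading 0: {s2, s14, s15, s16, s17}.
Now take the epsilon-closure:
From s2 via epsilon: add s7.
From s17 via epsilon: add s1.
From s1 via epsilon: add s11.
From s7 via epsilon: add s6.
From s6 via epsilon: add s3.
No new states can be added; the closed set is {s1, s2, s3, s6, s7, s11, s14, s15, s16, s17}.

{s1, s2, s3, s6, s7, s11, s14, s15, s16, s17}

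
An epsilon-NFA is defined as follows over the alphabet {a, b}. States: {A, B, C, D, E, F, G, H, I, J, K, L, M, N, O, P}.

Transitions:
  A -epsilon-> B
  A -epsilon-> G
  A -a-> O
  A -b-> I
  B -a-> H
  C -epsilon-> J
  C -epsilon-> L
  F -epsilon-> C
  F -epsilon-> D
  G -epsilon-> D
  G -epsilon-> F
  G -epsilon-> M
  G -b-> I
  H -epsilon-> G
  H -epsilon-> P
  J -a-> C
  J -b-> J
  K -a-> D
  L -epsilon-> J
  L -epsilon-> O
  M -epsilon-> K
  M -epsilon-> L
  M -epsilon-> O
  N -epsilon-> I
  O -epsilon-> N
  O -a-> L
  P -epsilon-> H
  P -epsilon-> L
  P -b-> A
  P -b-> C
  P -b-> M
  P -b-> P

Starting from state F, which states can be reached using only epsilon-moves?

{C, D, F, I, J, L, N, O}

Start with {F}.
From F via epsilon: add C, D.
From C via epsilon: add J, L.
From L via epsilon: add O.
From O via epsilon: add N.
From N via epsilon: add I.
No new states can be added; the closed set is {C, D, F, I, J, L, N, O}.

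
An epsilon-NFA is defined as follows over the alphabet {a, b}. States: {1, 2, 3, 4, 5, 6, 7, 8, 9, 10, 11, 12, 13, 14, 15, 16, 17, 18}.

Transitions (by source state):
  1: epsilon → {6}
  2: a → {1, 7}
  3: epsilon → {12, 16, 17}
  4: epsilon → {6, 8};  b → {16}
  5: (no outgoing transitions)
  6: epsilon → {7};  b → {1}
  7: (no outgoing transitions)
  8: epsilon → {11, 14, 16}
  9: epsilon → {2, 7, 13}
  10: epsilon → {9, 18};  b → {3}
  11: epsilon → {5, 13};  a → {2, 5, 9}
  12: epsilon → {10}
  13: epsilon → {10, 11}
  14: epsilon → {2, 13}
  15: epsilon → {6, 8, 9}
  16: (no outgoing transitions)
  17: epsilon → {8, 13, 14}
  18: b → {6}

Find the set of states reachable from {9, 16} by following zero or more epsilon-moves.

Start with {9, 16}.
From 9 via epsilon: add 2, 7, 13.
From 13 via epsilon: add 10, 11.
From 10 via epsilon: add 18.
From 11 via epsilon: add 5.
No new states can be added; the closed set is {2, 5, 7, 9, 10, 11, 13, 16, 18}.

{2, 5, 7, 9, 10, 11, 13, 16, 18}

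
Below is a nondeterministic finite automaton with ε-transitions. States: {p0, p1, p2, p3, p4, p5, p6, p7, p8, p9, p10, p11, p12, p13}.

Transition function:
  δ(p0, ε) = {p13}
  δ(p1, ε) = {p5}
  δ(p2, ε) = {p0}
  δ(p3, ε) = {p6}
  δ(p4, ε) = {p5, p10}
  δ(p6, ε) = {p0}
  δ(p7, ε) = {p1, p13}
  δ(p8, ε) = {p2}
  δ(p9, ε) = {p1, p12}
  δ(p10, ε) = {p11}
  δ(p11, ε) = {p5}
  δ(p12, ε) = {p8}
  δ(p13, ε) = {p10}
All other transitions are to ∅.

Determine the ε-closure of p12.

{p0, p2, p5, p8, p10, p11, p12, p13}

Start with {p12}.
From p12 via ε: add p8.
From p8 via ε: add p2.
From p2 via ε: add p0.
From p0 via ε: add p13.
From p13 via ε: add p10.
From p10 via ε: add p11.
From p11 via ε: add p5.
No new states can be added; the closed set is {p0, p2, p5, p8, p10, p11, p12, p13}.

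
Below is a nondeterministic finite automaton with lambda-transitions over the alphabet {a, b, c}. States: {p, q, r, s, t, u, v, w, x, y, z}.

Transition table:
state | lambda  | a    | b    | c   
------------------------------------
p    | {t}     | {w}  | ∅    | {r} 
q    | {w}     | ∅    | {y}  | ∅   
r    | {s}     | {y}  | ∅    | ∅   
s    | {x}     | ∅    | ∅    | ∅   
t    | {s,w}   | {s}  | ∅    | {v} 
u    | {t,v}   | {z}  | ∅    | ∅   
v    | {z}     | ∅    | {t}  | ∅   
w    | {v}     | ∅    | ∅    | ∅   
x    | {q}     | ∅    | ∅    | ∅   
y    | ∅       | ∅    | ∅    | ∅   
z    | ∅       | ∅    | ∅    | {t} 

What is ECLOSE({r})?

{q, r, s, v, w, x, z}

Start with {r}.
From r via lambda: add s.
From s via lambda: add x.
From x via lambda: add q.
From q via lambda: add w.
From w via lambda: add v.
From v via lambda: add z.
No new states can be added; the closed set is {q, r, s, v, w, x, z}.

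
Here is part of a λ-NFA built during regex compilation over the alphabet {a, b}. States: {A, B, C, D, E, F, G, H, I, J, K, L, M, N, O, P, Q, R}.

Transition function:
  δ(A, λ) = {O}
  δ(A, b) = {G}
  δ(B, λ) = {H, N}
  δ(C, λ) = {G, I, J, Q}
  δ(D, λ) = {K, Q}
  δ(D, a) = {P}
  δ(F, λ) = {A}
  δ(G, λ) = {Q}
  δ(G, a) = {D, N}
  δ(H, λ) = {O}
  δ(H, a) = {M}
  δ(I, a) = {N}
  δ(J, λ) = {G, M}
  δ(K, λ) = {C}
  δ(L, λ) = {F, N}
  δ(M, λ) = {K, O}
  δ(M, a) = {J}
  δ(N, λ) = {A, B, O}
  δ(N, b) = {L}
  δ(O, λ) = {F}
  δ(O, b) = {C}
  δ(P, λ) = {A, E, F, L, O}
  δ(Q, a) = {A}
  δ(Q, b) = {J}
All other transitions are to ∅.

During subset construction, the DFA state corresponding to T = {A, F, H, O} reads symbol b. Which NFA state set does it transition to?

A on b → {G}.
O on b → {C}.
No b-transition from F, H.
Union after reading b: {C, G}.
Now take the λ-closure:
From C via λ: add I, J, Q.
From J via λ: add M.
From M via λ: add K, O.
From O via λ: add F.
From F via λ: add A.
No new states can be added; the closed set is {A, C, F, G, I, J, K, M, O, Q}.

{A, C, F, G, I, J, K, M, O, Q}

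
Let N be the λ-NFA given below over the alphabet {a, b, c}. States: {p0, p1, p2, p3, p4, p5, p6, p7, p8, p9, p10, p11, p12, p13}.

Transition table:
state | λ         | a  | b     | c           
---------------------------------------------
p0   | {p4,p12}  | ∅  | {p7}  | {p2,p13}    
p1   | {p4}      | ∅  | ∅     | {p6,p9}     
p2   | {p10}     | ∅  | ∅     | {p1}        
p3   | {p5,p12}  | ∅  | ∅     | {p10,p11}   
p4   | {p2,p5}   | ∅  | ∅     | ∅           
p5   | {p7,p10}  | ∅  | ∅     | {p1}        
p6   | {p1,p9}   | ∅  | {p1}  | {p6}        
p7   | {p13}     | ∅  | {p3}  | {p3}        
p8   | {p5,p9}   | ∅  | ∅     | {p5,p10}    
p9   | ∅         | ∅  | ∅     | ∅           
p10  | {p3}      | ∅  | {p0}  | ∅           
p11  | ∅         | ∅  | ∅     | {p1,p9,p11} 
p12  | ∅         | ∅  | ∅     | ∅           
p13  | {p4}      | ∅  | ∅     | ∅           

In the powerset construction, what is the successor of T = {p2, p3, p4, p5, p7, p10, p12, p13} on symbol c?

p2 on c → {p1}.
p3 on c → {p10, p11}.
p5 on c → {p1}.
p7 on c → {p3}.
No c-transition from p4, p10, p12, p13.
Union after reading c: {p1, p3, p10, p11}.
Now take the λ-closure:
From p1 via λ: add p4.
From p3 via λ: add p5, p12.
From p4 via λ: add p2.
From p5 via λ: add p7.
From p7 via λ: add p13.
No new states can be added; the closed set is {p1, p2, p3, p4, p5, p7, p10, p11, p12, p13}.

{p1, p2, p3, p4, p5, p7, p10, p11, p12, p13}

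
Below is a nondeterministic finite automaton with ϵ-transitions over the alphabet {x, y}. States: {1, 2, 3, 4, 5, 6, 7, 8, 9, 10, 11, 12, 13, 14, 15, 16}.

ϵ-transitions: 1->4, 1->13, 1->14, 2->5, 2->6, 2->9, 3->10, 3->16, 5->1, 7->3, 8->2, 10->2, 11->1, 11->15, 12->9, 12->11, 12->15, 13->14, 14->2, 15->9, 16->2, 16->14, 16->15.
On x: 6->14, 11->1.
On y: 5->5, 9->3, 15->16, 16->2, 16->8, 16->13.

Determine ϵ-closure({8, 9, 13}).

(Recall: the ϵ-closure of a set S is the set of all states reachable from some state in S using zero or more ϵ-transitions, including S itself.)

{1, 2, 4, 5, 6, 8, 9, 13, 14}

Start with {8, 9, 13}.
From 8 via ϵ: add 2.
From 13 via ϵ: add 14.
From 2 via ϵ: add 5, 6.
From 5 via ϵ: add 1.
From 1 via ϵ: add 4.
No new states can be added; the closed set is {1, 2, 4, 5, 6, 8, 9, 13, 14}.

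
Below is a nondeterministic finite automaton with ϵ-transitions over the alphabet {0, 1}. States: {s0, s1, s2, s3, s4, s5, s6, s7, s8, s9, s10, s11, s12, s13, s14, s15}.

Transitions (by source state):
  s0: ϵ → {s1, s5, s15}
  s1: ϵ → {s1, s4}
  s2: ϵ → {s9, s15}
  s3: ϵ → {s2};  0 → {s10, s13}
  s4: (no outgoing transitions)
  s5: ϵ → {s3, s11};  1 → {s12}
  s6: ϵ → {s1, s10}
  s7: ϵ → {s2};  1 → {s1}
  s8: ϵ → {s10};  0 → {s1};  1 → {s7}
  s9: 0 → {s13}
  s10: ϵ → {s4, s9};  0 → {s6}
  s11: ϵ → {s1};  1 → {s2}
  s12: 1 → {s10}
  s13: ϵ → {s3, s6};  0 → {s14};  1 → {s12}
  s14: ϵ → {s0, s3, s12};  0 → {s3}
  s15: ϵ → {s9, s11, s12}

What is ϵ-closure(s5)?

Start with {s5}.
From s5 via ϵ: add s3, s11.
From s3 via ϵ: add s2.
From s11 via ϵ: add s1.
From s1 via ϵ: add s4.
From s2 via ϵ: add s9, s15.
From s15 via ϵ: add s12.
No new states can be added; the closed set is {s1, s2, s3, s4, s5, s9, s11, s12, s15}.

{s1, s2, s3, s4, s5, s9, s11, s12, s15}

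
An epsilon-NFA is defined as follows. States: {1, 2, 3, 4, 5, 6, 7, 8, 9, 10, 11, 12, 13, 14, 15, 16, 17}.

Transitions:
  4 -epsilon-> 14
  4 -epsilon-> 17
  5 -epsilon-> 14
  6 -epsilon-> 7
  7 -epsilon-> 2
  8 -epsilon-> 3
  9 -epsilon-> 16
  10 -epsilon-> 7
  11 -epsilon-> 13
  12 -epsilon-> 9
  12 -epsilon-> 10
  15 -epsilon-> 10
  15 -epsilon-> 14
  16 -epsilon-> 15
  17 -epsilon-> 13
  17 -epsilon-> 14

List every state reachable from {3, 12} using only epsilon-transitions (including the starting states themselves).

{2, 3, 7, 9, 10, 12, 14, 15, 16}

Start with {3, 12}.
From 12 via epsilon: add 9, 10.
From 9 via epsilon: add 16.
From 10 via epsilon: add 7.
From 7 via epsilon: add 2.
From 16 via epsilon: add 15.
From 15 via epsilon: add 14.
No new states can be added; the closed set is {2, 3, 7, 9, 10, 12, 14, 15, 16}.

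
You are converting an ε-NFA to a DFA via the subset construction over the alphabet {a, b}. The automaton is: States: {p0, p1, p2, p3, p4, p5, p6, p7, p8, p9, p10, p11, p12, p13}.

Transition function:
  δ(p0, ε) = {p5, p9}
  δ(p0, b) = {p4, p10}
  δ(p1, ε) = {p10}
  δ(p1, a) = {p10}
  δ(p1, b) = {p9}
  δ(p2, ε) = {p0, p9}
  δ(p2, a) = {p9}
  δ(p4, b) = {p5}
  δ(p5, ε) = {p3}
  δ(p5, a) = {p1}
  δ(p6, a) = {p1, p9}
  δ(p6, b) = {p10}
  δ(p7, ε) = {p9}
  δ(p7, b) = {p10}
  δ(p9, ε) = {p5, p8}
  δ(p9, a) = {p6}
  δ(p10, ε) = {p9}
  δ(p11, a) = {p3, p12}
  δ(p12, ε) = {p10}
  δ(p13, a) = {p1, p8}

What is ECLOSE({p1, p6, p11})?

Start with {p1, p6, p11}.
From p1 via ε: add p10.
From p10 via ε: add p9.
From p9 via ε: add p5, p8.
From p5 via ε: add p3.
No new states can be added; the closed set is {p1, p3, p5, p6, p8, p9, p10, p11}.

{p1, p3, p5, p6, p8, p9, p10, p11}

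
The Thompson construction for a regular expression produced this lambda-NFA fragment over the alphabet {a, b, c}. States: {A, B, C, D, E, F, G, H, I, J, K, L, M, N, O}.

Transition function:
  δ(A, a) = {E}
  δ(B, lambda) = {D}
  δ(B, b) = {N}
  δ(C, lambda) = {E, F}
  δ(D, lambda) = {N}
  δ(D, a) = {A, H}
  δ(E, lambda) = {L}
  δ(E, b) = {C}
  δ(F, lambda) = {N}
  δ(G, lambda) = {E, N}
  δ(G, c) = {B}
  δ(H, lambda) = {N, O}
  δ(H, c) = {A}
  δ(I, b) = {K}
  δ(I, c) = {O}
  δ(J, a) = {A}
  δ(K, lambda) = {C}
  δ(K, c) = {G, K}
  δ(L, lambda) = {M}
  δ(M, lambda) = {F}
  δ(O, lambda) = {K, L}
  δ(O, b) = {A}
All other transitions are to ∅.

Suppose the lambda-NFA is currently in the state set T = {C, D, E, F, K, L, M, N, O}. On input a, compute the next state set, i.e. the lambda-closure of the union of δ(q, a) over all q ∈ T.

{A, C, E, F, H, K, L, M, N, O}

D on a → {A, H}.
No a-transition from C, E, F, K, L, M, N, O.
Union after reading a: {A, H}.
Now take the lambda-closure:
From H via lambda: add N, O.
From O via lambda: add K, L.
From K via lambda: add C.
From L via lambda: add M.
From C via lambda: add E, F.
No new states can be added; the closed set is {A, C, E, F, H, K, L, M, N, O}.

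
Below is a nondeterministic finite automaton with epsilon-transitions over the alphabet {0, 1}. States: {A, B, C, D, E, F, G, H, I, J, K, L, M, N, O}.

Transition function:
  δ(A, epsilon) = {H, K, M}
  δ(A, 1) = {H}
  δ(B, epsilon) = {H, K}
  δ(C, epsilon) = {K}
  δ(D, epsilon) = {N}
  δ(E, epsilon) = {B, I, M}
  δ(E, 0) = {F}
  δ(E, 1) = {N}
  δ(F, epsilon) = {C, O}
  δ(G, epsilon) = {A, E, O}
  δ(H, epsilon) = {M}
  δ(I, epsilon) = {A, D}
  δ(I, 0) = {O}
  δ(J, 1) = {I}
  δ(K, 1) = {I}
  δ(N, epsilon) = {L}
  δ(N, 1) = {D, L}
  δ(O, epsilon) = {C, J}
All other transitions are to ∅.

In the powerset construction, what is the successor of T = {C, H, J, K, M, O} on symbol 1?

J on 1 → {I}.
K on 1 → {I}.
No 1-transition from C, H, M, O.
Union after reading 1: {I}.
Now take the epsilon-closure:
From I via epsilon: add A, D.
From A via epsilon: add H, K, M.
From D via epsilon: add N.
From N via epsilon: add L.
No new states can be added; the closed set is {A, D, H, I, K, L, M, N}.

{A, D, H, I, K, L, M, N}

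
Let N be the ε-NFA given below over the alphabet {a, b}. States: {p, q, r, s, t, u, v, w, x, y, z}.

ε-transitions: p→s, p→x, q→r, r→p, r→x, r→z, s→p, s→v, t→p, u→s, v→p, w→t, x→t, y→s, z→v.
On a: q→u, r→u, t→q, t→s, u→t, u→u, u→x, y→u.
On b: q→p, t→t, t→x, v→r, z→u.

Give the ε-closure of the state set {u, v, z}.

{p, s, t, u, v, x, z}

Start with {u, v, z}.
From u via ε: add s.
From v via ε: add p.
From p via ε: add x.
From x via ε: add t.
No new states can be added; the closed set is {p, s, t, u, v, x, z}.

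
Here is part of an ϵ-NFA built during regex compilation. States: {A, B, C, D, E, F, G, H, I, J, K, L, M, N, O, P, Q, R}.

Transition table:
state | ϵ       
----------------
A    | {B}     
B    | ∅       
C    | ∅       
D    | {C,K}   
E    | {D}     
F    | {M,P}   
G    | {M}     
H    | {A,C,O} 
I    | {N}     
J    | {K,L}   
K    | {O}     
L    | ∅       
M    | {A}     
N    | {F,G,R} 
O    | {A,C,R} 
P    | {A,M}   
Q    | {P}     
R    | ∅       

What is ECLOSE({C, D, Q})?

{A, B, C, D, K, M, O, P, Q, R}

Start with {C, D, Q}.
From D via ϵ: add K.
From Q via ϵ: add P.
From K via ϵ: add O.
From P via ϵ: add A, M.
From A via ϵ: add B.
From O via ϵ: add R.
No new states can be added; the closed set is {A, B, C, D, K, M, O, P, Q, R}.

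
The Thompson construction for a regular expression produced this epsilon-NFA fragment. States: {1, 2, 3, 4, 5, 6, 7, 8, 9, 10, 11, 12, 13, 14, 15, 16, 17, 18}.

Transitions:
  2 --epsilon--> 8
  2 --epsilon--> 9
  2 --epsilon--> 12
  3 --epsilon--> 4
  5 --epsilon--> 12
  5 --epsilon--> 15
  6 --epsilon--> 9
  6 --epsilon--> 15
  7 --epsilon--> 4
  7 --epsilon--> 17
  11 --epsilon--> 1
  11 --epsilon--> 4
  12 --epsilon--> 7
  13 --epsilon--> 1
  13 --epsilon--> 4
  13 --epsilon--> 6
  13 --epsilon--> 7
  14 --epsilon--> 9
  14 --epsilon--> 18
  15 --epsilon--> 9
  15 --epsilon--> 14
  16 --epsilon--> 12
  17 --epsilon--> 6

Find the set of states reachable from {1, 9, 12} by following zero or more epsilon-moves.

{1, 4, 6, 7, 9, 12, 14, 15, 17, 18}

Start with {1, 9, 12}.
From 12 via epsilon: add 7.
From 7 via epsilon: add 4, 17.
From 17 via epsilon: add 6.
From 6 via epsilon: add 15.
From 15 via epsilon: add 14.
From 14 via epsilon: add 18.
No new states can be added; the closed set is {1, 4, 6, 7, 9, 12, 14, 15, 17, 18}.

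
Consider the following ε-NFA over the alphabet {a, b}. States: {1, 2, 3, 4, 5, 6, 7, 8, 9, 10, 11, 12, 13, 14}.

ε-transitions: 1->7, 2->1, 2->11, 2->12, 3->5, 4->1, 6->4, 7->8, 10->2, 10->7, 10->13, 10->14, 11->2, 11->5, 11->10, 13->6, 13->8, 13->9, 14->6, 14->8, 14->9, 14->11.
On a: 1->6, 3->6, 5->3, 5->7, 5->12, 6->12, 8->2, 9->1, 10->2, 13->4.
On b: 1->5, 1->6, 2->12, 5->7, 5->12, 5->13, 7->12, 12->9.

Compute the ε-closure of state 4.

Start with {4}.
From 4 via ε: add 1.
From 1 via ε: add 7.
From 7 via ε: add 8.
No new states can be added; the closed set is {1, 4, 7, 8}.

{1, 4, 7, 8}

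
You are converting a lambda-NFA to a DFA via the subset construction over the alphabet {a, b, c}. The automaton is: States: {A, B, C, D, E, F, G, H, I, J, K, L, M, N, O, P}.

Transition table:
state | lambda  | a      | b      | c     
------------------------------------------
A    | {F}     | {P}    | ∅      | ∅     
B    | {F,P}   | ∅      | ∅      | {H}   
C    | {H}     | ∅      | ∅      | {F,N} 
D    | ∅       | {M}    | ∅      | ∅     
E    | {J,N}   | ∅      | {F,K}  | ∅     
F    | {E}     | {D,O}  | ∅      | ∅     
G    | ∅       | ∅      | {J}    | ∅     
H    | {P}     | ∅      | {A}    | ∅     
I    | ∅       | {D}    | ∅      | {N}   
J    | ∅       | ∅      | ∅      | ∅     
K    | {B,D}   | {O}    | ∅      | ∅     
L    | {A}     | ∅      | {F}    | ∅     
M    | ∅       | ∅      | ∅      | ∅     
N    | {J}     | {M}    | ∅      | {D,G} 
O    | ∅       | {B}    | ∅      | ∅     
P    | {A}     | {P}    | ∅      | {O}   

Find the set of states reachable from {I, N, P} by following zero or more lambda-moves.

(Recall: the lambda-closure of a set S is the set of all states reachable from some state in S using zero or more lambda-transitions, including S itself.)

{A, E, F, I, J, N, P}

Start with {I, N, P}.
From N via lambda: add J.
From P via lambda: add A.
From A via lambda: add F.
From F via lambda: add E.
No new states can be added; the closed set is {A, E, F, I, J, N, P}.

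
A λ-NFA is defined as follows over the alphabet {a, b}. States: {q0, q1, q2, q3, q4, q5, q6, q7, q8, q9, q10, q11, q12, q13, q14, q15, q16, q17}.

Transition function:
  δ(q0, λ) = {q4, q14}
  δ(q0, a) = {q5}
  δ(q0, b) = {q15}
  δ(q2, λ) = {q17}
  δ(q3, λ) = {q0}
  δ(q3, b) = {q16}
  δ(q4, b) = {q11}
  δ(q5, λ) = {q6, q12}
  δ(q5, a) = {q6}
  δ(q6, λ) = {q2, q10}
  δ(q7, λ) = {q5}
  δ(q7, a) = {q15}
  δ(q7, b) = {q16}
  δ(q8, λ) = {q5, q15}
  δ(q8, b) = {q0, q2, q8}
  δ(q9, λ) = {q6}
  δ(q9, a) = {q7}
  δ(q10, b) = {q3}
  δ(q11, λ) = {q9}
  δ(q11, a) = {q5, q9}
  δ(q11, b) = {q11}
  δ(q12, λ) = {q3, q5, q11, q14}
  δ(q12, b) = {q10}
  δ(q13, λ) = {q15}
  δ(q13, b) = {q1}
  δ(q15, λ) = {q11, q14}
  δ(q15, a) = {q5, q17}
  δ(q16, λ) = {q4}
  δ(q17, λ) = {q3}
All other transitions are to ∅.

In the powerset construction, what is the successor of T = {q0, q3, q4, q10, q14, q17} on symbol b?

{q0, q2, q3, q4, q6, q9, q10, q11, q14, q15, q16, q17}

q0 on b → {q15}.
q3 on b → {q16}.
q4 on b → {q11}.
q10 on b → {q3}.
No b-transition from q14, q17.
Union after reading b: {q3, q11, q15, q16}.
Now take the λ-closure:
From q3 via λ: add q0.
From q11 via λ: add q9.
From q15 via λ: add q14.
From q16 via λ: add q4.
From q9 via λ: add q6.
From q6 via λ: add q2, q10.
From q2 via λ: add q17.
No new states can be added; the closed set is {q0, q2, q3, q4, q6, q9, q10, q11, q14, q15, q16, q17}.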